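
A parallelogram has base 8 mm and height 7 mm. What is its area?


Shape: parallelogram
Base b = 8 mm, Height h = 7 mm
Formula: A = b * h
A = 8 * 7
A = 56
56 mm^2


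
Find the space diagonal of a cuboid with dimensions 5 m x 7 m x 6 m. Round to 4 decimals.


Shape: rectangular box (space diagonal)
l = 5 m, w = 7 m, h = 6 m
Visualize: the diagonal of the base, then a right triangle with that diagonal and the height.
Formula: d = sqrt(l^2 + w^2 + h^2)
l^2 + w^2 + h^2 = 25 + 49 + 36 = 110
d = sqrt(110)
d = 10.4881
10.4881 m


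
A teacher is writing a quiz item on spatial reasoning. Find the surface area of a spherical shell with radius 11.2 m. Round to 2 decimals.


Shape: sphere
Radius r = 11.2 m
Formula: SA = 4 * pi * r^2
r^2 = 125.44
SA = 4 * pi * 125.44
SA = 501.76 * pi
SA = 1576.33
1576.33 m^2


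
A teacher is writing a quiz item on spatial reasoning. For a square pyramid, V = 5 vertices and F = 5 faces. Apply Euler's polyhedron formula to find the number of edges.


Polyhedron: square pyramid
Euler's formula for convex polyhedra: V - E + F = 2
Given: V = 5 vertices and F = 5 faces
Solve for E:
E = V + F - 2 = 5 + 5 - 2 = 8
8 edges


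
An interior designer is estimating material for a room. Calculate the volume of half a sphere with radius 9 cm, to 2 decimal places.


Shape: hemisphere (half of a sphere)
Radius r = 9 cm
Formula: V = (1/2) * (4/3) * pi * r^3 = (2/3) * pi * r^3
r^3 = 729
(2/3) * 729 = 486
V = 486 * pi
V = 1526.81
1526.81 cm^3


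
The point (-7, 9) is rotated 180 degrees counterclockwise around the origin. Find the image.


Transformation: rotation about the origin
Original point: (-7, 9)
Rule for 180 deg: (x, y) -> (-x, -y)
Apply: (-7, 9) -> (7, -9)
(7, -9)


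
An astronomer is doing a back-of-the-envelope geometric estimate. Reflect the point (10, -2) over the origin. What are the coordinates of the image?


Transformation: reflection
Original point: (10, -2)
Rule for reflection through the origin: (x, y) -> (-x, -y)
Apply: (10, -2) -> (-10, 2)
(-10, 2)


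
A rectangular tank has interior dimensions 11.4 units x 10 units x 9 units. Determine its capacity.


Shape: rectangular prism
l = 11.4 units, w = 10 units, h = 9 units
Formula: V = l * w * h
V = 11.4 * 10 * 9
V = 114 * 9
V = 1026
1026 units^3


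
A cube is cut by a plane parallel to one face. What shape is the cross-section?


Solid: cube
Cutting plane: parallel to one face
Visualize the intersection of the plane with the solid's surface.
The boundary of the cut region is a square.
square


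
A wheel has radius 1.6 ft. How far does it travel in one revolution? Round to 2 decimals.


Shape: circle
Radius r = 1.6 ft
Formula: C = 2 * pi * r
C = 2 * pi * 1.6
C = 3.2 * pi
C = 10.05
10.05 ft


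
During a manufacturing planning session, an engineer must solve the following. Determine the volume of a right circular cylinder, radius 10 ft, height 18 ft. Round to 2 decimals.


Shape: cylinder
Radius r = 10 ft, Height h = 18 ft
Formula: V = pi * r^2 * h
r^2 = 100
V = pi * 100 * 18
V = 1800 * pi
V = 5654.87
5654.87 ft^3


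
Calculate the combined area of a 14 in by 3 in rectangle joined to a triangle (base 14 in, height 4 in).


Composite shape: rectangle + triangle
Rectangle area = 14 * 3 = 42
Triangle area = 0.5 * 14 * 4 = 28
Total = 42 + 28
Total = 70
70 in^2


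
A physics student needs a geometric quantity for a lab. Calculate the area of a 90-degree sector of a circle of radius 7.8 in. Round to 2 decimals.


Shape: circular sector
Radius r = 7.8 in, Angle = 90 degrees
Formula: A = (angle/360) * pi * r^2
r^2 = 60.84
Fraction of circle = 90/360
A = (90/360) * pi * 60.84
A = 15.21 * pi
A = 47.78
47.78 in^2


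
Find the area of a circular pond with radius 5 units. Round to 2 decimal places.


Shape: circle
Radius r = 5 units
Formula: A = pi * r^2
r^2 = 5^2 = 25
A = pi * 25
A = 78.54
78.54 units^2


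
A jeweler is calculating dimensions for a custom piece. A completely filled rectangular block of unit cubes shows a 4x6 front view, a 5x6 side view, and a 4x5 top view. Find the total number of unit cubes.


Orthographic views of a solid rectangular block:
Front view 4 x 6 -> length = 4, height = 6
Side view 5 x 6 -> width = 5, height = 6 (consistent)
Top view 4 x 5 -> confirms length = 4, width = 5
The block is 4 x 5 x 6.
Total unit cubes = 4 * 5 * 6 = 120
120 unit cubes


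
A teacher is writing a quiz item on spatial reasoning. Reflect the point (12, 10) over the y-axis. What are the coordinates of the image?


Transformation: reflection
Original point: (12, 10)
Rule for reflection over the y-axis: (x, y) -> (-x, y)
Apply: (12, 10) -> (-12, 10)
(-12, 10)


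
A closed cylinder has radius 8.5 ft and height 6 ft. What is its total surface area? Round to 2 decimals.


Shape: closed cylinder
Radius r = 8.5 ft, Height h = 6 ft
Formula: SA = 2*pi*r^2 + 2*pi*r*h = 2*pi*r*(r + h)
r + h = 14.5
2 * r * (r + h) = 2 * 8.5 * 14.5 = 246.5
SA = 246.5 * pi
SA = 774.4
774.4 ft^2


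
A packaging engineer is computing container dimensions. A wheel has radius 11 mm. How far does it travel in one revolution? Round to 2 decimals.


Shape: circle
Radius r = 11 mm
Formula: C = 2 * pi * r
C = 2 * pi * 11
C = 22 * pi
C = 69.12
69.12 mm


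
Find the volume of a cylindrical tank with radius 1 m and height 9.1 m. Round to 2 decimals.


Shape: cylinder
Radius r = 1 m, Height h = 9.1 m
Formula: V = pi * r^2 * h
r^2 = 1
V = pi * 1 * 9.1
V = 9.1 * pi
V = 28.59
28.59 m^3


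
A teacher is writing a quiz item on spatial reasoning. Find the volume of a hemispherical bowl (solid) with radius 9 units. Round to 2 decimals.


Shape: hemisphere (half of a sphere)
Radius r = 9 units
Formula: V = (1/2) * (4/3) * pi * r^3 = (2/3) * pi * r^3
r^3 = 729
(2/3) * 729 = 486
V = 486 * pi
V = 1526.81
1526.81 units^3


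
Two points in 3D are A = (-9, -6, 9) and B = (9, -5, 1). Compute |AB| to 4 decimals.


3D distance between two points
P1 = (-9, -6, 9), P2 = (9, -5, 1)
Formula: d = sqrt((x2-x1)^2 + (y2-y1)^2 + (z2-z1)^2)
dx = 9 - -9 = 18
dy = -5 - -6 = 1
dz = 1 - 9 = -8
dx^2 + dy^2 + dz^2 = 324 + 1 + 64 = 389
d = sqrt(389)
d = 19.7231
19.7231 units


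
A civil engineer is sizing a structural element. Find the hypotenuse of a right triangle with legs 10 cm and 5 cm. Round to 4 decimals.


Shape: right triangle
Legs a = 10 cm, b = 5 cm
Formula: c = sqrt(a^2 + b^2)
a^2 = 100, b^2 = 25
a^2 + b^2 = 125
c = sqrt(125)
c = 11.1803
11.1803 cm


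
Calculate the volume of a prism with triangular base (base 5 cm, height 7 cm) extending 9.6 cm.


Shape: triangular prism
Triangle base = 5 cm, triangle height = 7 cm, prism length L = 9.6 cm
Formula: V = (1/2 * b * h_tri) * L
Cross-section area = 0.5 * 5 * 7 = 17.5
V = 17.5 * 9.6
V = 168
168 cm^3


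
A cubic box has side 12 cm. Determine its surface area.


Shape: cube
Side s = 12 cm
A cube has 6 square faces.
Formula: SA = 6 * s^2
s^2 = 144
SA = 6 * 144
SA = 864
864 cm^2


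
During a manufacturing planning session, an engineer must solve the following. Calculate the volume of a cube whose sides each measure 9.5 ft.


Shape: cube
Side s = 9.5 ft
Formula: V = s^3
V = 9.5 * 9.5 * 9.5
V = 90.25 * 9.5
V = 857.375
857.375 ft^3


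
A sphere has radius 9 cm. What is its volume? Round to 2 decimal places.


Shape: sphere
Radius r = 9 cm
Formula: V = (4/3) * pi * r^3
r^3 = 729
(4/3) * 729 = 972
V = 972 * pi
V = 3053.63
3053.63 cm^3


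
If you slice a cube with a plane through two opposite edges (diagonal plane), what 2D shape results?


Solid: cube
Cutting plane: through two opposite edges (diagonal plane)
Visualize the intersection of the plane with the solid's surface.
The boundary of the cut region is a rectangle.
rectangle


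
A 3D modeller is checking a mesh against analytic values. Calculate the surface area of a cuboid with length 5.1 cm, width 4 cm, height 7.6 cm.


Shape: rectangular prism
l = 5.1 cm, w = 4 cm, h = 7.6 cm
Formula: SA = 2(lw + lh + wh)
lw = 20.4, lh = 38.76, wh = 30.4
lw + lh + wh = 89.56
SA = 2 * 89.56
SA = 179.12
179.12 cm^2


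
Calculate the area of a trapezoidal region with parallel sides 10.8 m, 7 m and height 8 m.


Shape: trapezoid
Parallel sides a = 10.8 m, b = 7 m; Height h = 8 m
Formula: A = (a + b) * h / 2
a + b = 10.8 + 7 = 17.8
A = 17.8 * 8 / 2
A = 142.4 / 2
A = 71.2
71.2 m^2


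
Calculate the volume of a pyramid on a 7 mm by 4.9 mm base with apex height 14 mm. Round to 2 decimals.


Shape: rectangular pyramid
Base: 7 mm x 4.9 mm, Height h = 14 mm
Formula: V = (1/3) * base_area * h
base_area = 7 * 4.9 = 34.3
base_area * h = 34.3 * 14 = 480.2
V = 480.2 / 3
V = 160.07
160.07 mm^3


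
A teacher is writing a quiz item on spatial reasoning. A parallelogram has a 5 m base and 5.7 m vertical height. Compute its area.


Shape: parallelogram
Base b = 5 m, Height h = 5.7 m
Formula: A = b * h
A = 5 * 5.7
A = 28.5
28.5 m^2


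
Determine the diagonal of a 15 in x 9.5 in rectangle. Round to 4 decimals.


Shape: rectangle (diagonal via Pythagoras)
Sides: 15 in and 9.5 in
Formula: d = sqrt(l^2 + w^2)
l^2 = 225, w^2 = 90.25
l^2 + w^2 = 315.25
d = sqrt(315.25)
d = 17.7553
17.7553 in


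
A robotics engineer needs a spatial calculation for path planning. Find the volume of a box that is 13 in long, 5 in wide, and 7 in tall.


Shape: rectangular prism
l = 13 in, w = 5 in, h = 7 in
Formula: V = l * w * h
V = 13 * 5 * 7
V = 65 * 7
V = 455
455 in^3


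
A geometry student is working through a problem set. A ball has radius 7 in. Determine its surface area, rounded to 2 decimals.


Shape: sphere
Radius r = 7 in
Formula: SA = 4 * pi * r^2
r^2 = 49
SA = 4 * pi * 49
SA = 196 * pi
SA = 615.75
615.75 in^2


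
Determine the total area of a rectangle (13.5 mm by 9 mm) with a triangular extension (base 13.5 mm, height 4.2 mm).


Composite shape: rectangle + triangle
Rectangle area = 13.5 * 9 = 121.5
Triangle area = 0.5 * 13.5 * 4.2 = 28.35
Total = 121.5 + 28.35
Total = 149.85
149.85 mm^2


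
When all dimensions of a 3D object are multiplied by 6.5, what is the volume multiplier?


Linear scale factor k = 6.5
Rule: under a linear scaling by k, volumes scale by k^3.
k^3 = 6.5 * 6.5 * 6.5
k^3 = 42.25 * 6.5
k^3 = 274.625
Volume scales by a factor of 274.625.
274.625 (dimensionless)


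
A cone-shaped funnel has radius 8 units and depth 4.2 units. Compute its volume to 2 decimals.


Shape: cone
Radius r = 8 units, Height h = 4.2 units
Formula: V = (1/3) * pi * r^2 * h
r^2 = 64
pi * r^2 * h = pi * 64 * 4.2 = 268.8 * pi
V = 268.8 * pi / 3
V = 281.49
281.49 units^3


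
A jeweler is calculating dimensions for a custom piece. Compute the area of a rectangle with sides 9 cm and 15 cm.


Shape: rectangle
Length l = 9 cm, Width w = 15 cm
Formula: A = l * w
A = 9 * 15
A = 135
135 cm^2


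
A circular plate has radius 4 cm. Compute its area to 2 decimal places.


Shape: circle
Radius r = 4 cm
Formula: A = pi * r^2
r^2 = 4^2 = 16
A = pi * 16
A = 50.27
50.27 cm^2


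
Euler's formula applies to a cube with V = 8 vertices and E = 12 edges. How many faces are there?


Polyhedron: cube
Euler's formula for convex polyhedra: V - E + F = 2
Given: V = 8 vertices and E = 12 edges
Solve for F:
F = 2 + E - V = 2 + 12 - 8 = 6
6 faces


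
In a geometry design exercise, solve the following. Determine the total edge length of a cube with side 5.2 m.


Shape: cube
Side s = 5.2 m
A cube has 12 edges, all equal.
Formula: total edge length = 12 * s
Total = 12 * 5.2
Total = 62.4
62.4 m


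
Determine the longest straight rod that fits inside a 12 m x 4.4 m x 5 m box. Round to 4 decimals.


Shape: rectangular box (space diagonal)
l = 12 m, w = 4.4 m, h = 5 m
Visualize: the diagonal of the base, then a right triangle with that diagonal and the height.
Formula: d = sqrt(l^2 + w^2 + h^2)
l^2 + w^2 + h^2 = 144 + 19.36 + 25 = 188.36
d = sqrt(188.36)
d = 13.7244
13.7244 m


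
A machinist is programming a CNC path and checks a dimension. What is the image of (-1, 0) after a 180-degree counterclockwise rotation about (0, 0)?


Transformation: rotation about the origin
Original point: (-1, 0)
Rule for 180 deg: (x, y) -> (-x, -y)
Apply: (-1, 0) -> (1, 0)
(1, 0)


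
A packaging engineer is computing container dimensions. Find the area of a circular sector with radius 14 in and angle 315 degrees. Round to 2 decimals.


Shape: circular sector
Radius r = 14 in, Angle = 315 degrees
Formula: A = (angle/360) * pi * r^2
r^2 = 196
Fraction of circle = 315/360
A = (315/360) * pi * 196
A = 171.5 * pi
A = 538.78
538.78 in^2


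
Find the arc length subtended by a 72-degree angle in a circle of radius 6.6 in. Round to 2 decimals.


Shape: circular arc
Radius r = 6.6 in, Angle = 72 degrees
Formula: L = (angle/360) * 2 * pi * r
2 * pi * r = 13.2 * pi
L = (72/360) * 13.2 * pi
L = 2.64 * pi
L = 8.29
8.29 in


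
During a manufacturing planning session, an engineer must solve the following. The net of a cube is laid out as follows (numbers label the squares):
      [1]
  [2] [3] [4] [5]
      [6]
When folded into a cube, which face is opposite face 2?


Net: cross layout. Take square 3 as the base (bottom).
Fold the four squares in the horizontal row up around 3: 2 -> left, 4 -> right, 5 wraps to the top.
Fold 1 and 6 up from 3: 1 -> back, 6 -> front.
Opposite pairs are therefore: (1, 6), (2, 4), (3, 5).
Face 2 is opposite face 4.
face 4


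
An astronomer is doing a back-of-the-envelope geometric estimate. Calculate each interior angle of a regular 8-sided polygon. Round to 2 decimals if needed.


Shape: regular octagon (8 sides)
Formula: interior angle = (n - 2) * 180 / n
(n - 2) = 6
(n - 2) * 180 = 1080
angle = 1080 / 8
angle = 135
135 degrees


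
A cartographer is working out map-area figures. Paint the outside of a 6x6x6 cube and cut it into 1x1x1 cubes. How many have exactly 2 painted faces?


Large cube: 6 x 6 x 6, cut into unit cubes.
n = 6, so n - 2 = 4
Cubes with 2 painted faces lie along the edges, excluding corners.
A cube has 12 edges; each contributes (n - 2) = 4 such cubes.
Count = 12 * 4 = 48
48 unit cubes


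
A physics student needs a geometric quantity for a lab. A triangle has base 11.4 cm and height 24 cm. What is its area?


Shape: triangle
Base b = 11.4 cm, Height h = 24 cm
Formula: A = (1/2) * b * h
A = 0.5 * 11.4 * 24
A = 0.5 * 273.6
A = 136.8
136.8 cm^2


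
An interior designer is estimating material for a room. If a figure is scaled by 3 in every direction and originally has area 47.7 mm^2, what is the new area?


Linear scale factor k = 3
Original area = 47.7 mm^2
Rule: under a linear scaling by k, areas scale by k^2.
k^2 = 3^2 = 9
New area = 47.7 * 9
New area = 429.3
429.3 mm^2


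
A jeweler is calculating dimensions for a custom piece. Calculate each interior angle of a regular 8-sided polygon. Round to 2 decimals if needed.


Shape: regular octagon (8 sides)
Formula: interior angle = (n - 2) * 180 / n
(n - 2) = 6
(n - 2) * 180 = 1080
angle = 1080 / 8
angle = 135
135 degrees


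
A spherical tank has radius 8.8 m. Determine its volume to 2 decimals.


Shape: sphere
Radius r = 8.8 m
Formula: V = (4/3) * pi * r^3
r^3 = 681.472
(4/3) * 681.472 = 908.629333
V = 908.629333 * pi
V = 2854.54
2854.54 m^3


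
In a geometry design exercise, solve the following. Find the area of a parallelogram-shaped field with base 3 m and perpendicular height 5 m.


Shape: parallelogram
Base b = 3 m, Height h = 5 m
Formula: A = b * h
A = 3 * 5
A = 15
15 m^2


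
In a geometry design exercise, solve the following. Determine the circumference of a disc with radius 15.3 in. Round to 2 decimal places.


Shape: circle
Radius r = 15.3 in
Formula: C = 2 * pi * r
C = 2 * pi * 15.3
C = 30.6 * pi
C = 96.13
96.13 in


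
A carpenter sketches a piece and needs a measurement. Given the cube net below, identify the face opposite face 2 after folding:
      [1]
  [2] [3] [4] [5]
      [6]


Net: cross layout. Take square 3 as the base (bottom).
Fold the four squares in the horizontal row up around 3: 2 -> left, 4 -> right, 5 wraps to the top.
Fold 1 and 6 up from 3: 1 -> back, 6 -> front.
Opposite pairs are therefore: (1, 6), (2, 4), (3, 5).
Face 2 is opposite face 4.
face 4


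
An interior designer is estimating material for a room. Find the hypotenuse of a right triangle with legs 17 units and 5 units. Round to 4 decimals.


Shape: right triangle
Legs a = 17 units, b = 5 units
Formula: c = sqrt(a^2 + b^2)
a^2 = 289, b^2 = 25
a^2 + b^2 = 314
c = sqrt(314)
c = 17.72
17.72 units


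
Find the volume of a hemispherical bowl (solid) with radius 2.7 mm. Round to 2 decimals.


Shape: hemisphere (half of a sphere)
Radius r = 2.7 mm
Formula: V = (1/2) * (4/3) * pi * r^3 = (2/3) * pi * r^3
r^3 = 19.683
(2/3) * 19.683 = 13.122
V = 13.122 * pi
V = 41.22
41.22 mm^3


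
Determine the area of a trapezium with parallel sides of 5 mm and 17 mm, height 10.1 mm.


Shape: trapezoid
Parallel sides a = 5 mm, b = 17 mm; Height h = 10.1 mm
Formula: A = (a + b) * h / 2
a + b = 5 + 17 = 22
A = 22 * 10.1 / 2
A = 222.2 / 2
A = 111.1
111.1 mm^2


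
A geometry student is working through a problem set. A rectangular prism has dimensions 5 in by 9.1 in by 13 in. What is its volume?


Shape: rectangular prism
l = 5 in, w = 9.1 in, h = 13 in
Formula: V = l * w * h
V = 5 * 9.1 * 13
V = 45.5 * 13
V = 591.5
591.5 in^3


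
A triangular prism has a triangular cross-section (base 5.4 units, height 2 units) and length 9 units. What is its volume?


Shape: triangular prism
Triangle base = 5.4 units, triangle height = 2 units, prism length L = 9 units
Formula: V = (1/2 * b * h_tri) * L
Cross-section area = 0.5 * 5.4 * 2 = 5.4
V = 5.4 * 9
V = 48.6
48.6 units^3


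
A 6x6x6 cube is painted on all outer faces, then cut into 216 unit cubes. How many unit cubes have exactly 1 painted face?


Large cube: 6 x 6 x 6, cut into unit cubes.
n = 6, so n - 2 = 4
Cubes with 1 painted face lie in the interior of each face.
A cube has 6 faces; each contributes (n - 2)^2 = 16 such cubes.
Count = 6 * 16 = 96
96 unit cubes


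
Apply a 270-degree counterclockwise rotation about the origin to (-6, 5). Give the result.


Transformation: rotation about the origin
Original point: (-6, 5)
Rule for 270 deg counterclockwise: (x, y) -> (y, -x)
Apply: (-6, 5) -> (5, 6)
(5, 6)


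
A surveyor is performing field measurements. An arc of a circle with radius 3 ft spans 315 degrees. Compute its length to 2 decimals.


Shape: circular arc
Radius r = 3 ft, Angle = 315 degrees
Formula: L = (angle/360) * 2 * pi * r
2 * pi * r = 6 * pi
L = (315/360) * 6 * pi
L = 5.25 * pi
L = 16.49
16.49 ft


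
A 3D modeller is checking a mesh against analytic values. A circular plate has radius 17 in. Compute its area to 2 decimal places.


Shape: circle
Radius r = 17 in
Formula: A = pi * r^2
r^2 = 17^2 = 289
A = pi * 289
A = 907.92
907.92 in^2


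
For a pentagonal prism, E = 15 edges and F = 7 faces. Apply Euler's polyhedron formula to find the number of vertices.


Polyhedron: pentagonal prism
Euler's formula for convex polyhedra: V - E + F = 2
Given: E = 15 edges and F = 7 faces
Solve for V:
V = 2 + E - F = 2 + 15 - 7 = 10
10 vertices


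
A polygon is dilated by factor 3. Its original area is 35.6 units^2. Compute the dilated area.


Linear scale factor k = 3
Original area = 35.6 units^2
Rule: under a linear scaling by k, areas scale by k^2.
k^2 = 3^2 = 9
New area = 35.6 * 9
New area = 320.4
320.4 units^2


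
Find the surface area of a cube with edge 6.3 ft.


Shape: cube
Side s = 6.3 ft
A cube has 6 square faces.
Formula: SA = 6 * s^2
s^2 = 39.69
SA = 6 * 39.69
SA = 238.14
238.14 ft^2


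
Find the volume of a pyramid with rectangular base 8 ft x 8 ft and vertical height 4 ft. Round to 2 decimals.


Shape: rectangular pyramid
Base: 8 ft x 8 ft, Height h = 4 ft
Formula: V = (1/3) * base_area * h
base_area = 8 * 8 = 64
base_area * h = 64 * 4 = 256
V = 256 / 3
V = 85.33
85.33 ft^3


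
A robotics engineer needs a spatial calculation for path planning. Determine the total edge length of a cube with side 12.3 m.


Shape: cube
Side s = 12.3 m
A cube has 12 edges, all equal.
Formula: total edge length = 12 * s
Total = 12 * 12.3
Total = 147.6
147.6 m


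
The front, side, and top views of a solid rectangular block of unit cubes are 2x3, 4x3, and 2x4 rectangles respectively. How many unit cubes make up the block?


Orthographic views of a solid rectangular block:
Front view 2 x 3 -> length = 2, height = 3
Side view 4 x 3 -> width = 4, height = 3 (consistent)
Top view 2 x 4 -> confirms length = 2, width = 4
The block is 2 x 4 x 3.
Total unit cubes = 2 * 4 * 3 = 24
24 unit cubes


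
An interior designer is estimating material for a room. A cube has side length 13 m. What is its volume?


Shape: cube
Side s = 13 m
Formula: V = s^3
V = 13 * 13 * 13
V = 169 * 13
V = 2197
2197 m^3


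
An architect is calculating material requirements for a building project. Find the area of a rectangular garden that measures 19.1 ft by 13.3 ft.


Shape: rectangle
Length l = 19.1 ft, Width w = 13.3 ft
Formula: A = l * w
A = 19.1 * 13.3
A = 254.03
254.03 ft^2


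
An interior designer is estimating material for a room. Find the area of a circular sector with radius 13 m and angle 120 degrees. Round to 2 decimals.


Shape: circular sector
Radius r = 13 m, Angle = 120 degrees
Formula: A = (angle/360) * pi * r^2
r^2 = 169
Fraction of circle = 120/360
A = (120/360) * pi * 169
A = 56.333333 * pi
A = 176.98
176.98 m^2


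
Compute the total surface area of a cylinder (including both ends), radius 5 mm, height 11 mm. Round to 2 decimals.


Shape: closed cylinder
Radius r = 5 mm, Height h = 11 mm
Formula: SA = 2*pi*r^2 + 2*pi*r*h = 2*pi*r*(r + h)
r + h = 16
2 * r * (r + h) = 2 * 5 * 16 = 160
SA = 160 * pi
SA = 502.65
502.65 mm^2


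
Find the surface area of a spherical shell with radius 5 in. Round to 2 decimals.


Shape: sphere
Radius r = 5 in
Formula: SA = 4 * pi * r^2
r^2 = 25
SA = 4 * pi * 25
SA = 100 * pi
SA = 314.16
314.16 in^2


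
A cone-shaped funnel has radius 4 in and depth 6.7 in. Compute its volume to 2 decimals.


Shape: cone
Radius r = 4 in, Height h = 6.7 in
Formula: V = (1/3) * pi * r^2 * h
r^2 = 16
pi * r^2 * h = pi * 16 * 6.7 = 107.2 * pi
V = 107.2 * pi / 3
V = 112.26
112.26 in^3


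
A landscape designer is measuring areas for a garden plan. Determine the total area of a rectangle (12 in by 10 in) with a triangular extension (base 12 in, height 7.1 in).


Composite shape: rectangle + triangle
Rectangle area = 12 * 10 = 120
Triangle area = 0.5 * 12 * 7.1 = 42.6
Total = 120 + 42.6
Total = 162.6
162.6 in^2


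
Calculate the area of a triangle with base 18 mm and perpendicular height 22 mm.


Shape: triangle
Base b = 18 mm, Height h = 22 mm
Formula: A = (1/2) * b * h
A = 0.5 * 18 * 22
A = 0.5 * 396
A = 198
198 mm^2


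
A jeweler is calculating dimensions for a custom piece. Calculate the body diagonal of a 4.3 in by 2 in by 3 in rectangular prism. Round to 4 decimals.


Shape: rectangular box (space diagonal)
l = 4.3 in, w = 2 in, h = 3 in
Visualize: the diagonal of the base, then a right triangle with that diagonal and the height.
Formula: d = sqrt(l^2 + w^2 + h^2)
l^2 + w^2 + h^2 = 18.49 + 4 + 9 = 31.49
d = sqrt(31.49)
d = 5.6116
5.6116 in


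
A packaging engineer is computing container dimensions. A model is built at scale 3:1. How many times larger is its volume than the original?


Linear scale factor k = 3
Rule: under a linear scaling by k, volumes scale by k^3.
k^3 = 3 * 3 * 3
k^3 = 9 * 3
k^3 = 27
Volume scales by a factor of 27.
27 (dimensionless)


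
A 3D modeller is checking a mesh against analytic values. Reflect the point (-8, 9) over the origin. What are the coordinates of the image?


Transformation: reflection
Original point: (-8, 9)
Rule for reflection through the origin: (x, y) -> (-x, -y)
Apply: (-8, 9) -> (8, -9)
(8, -9)


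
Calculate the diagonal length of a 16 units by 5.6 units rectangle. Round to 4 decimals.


Shape: rectangle (diagonal via Pythagoras)
Sides: 16 units and 5.6 units
Formula: d = sqrt(l^2 + w^2)
l^2 = 256, w^2 = 31.36
l^2 + w^2 = 287.36
d = sqrt(287.36)
d = 16.9517
16.9517 units


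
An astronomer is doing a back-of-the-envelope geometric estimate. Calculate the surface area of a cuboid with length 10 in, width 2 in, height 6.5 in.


Shape: rectangular prism
l = 10 in, w = 2 in, h = 6.5 in
Formula: SA = 2(lw + lh + wh)
lw = 20, lh = 65, wh = 13
lw + lh + wh = 98
SA = 2 * 98
SA = 196
196 in^2


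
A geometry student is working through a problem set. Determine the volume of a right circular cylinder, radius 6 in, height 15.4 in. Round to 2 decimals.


Shape: cylinder
Radius r = 6 in, Height h = 15.4 in
Formula: V = pi * r^2 * h
r^2 = 36
V = pi * 36 * 15.4
V = 554.4 * pi
V = 1741.7
1741.7 in^3


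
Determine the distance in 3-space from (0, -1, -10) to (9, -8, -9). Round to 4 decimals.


3D distance between two points
P1 = (0, -1, -10), P2 = (9, -8, -9)
Formula: d = sqrt((x2-x1)^2 + (y2-y1)^2 + (z2-z1)^2)
dx = 9 - 0 = 9
dy = -8 - -1 = -7
dz = -9 - -10 = 1
dx^2 + dy^2 + dz^2 = 81 + 49 + 1 = 131
d = sqrt(131)
d = 11.4455
11.4455 units


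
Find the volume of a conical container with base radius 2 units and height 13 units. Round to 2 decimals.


Shape: cone
Radius r = 2 units, Height h = 13 units
Formula: V = (1/3) * pi * r^2 * h
r^2 = 4
pi * r^2 * h = pi * 4 * 13 = 52 * pi
V = 52 * pi / 3
V = 54.45
54.45 units^3


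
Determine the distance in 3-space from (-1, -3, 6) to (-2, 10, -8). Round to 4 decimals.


3D distance between two points
P1 = (-1, -3, 6), P2 = (-2, 10, -8)
Formula: d = sqrt((x2-x1)^2 + (y2-y1)^2 + (z2-z1)^2)
dx = -2 - -1 = -1
dy = 10 - -3 = 13
dz = -8 - 6 = -14
dx^2 + dy^2 + dz^2 = 1 + 169 + 196 = 366
d = sqrt(366)
d = 19.1311
19.1311 units


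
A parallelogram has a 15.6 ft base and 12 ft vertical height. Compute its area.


Shape: parallelogram
Base b = 15.6 ft, Height h = 12 ft
Formula: A = b * h
A = 15.6 * 12
A = 187.2
187.2 ft^2


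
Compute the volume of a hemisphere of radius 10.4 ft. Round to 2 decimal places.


Shape: hemisphere (half of a sphere)
Radius r = 10.4 ft
Formula: V = (1/2) * (4/3) * pi * r^3 = (2/3) * pi * r^3
r^3 = 1124.864
(2/3) * 1124.864 = 749.909333
V = 749.909333 * pi
V = 2355.91
2355.91 ft^3


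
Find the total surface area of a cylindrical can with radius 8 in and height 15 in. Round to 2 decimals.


Shape: closed cylinder
Radius r = 8 in, Height h = 15 in
Formula: SA = 2*pi*r^2 + 2*pi*r*h = 2*pi*r*(r + h)
r + h = 23
2 * r * (r + h) = 2 * 8 * 23 = 368
SA = 368 * pi
SA = 1156.11
1156.11 in^2


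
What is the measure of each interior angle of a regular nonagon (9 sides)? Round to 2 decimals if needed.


Shape: regular nonagon (9 sides)
Formula: interior angle = (n - 2) * 180 / n
(n - 2) = 7
(n - 2) * 180 = 1260
angle = 1260 / 9
angle = 140
140 degrees


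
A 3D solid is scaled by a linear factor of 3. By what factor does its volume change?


Linear scale factor k = 3
Rule: under a linear scaling by k, volumes scale by k^3.
k^3 = 3 * 3 * 3
k^3 = 9 * 3
k^3 = 27
Volume scales by a factor of 27.
27 (dimensionless)


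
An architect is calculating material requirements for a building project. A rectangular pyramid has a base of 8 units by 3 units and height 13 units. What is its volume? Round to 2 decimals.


Shape: rectangular pyramid
Base: 8 units x 3 units, Height h = 13 units
Formula: V = (1/3) * base_area * h
base_area = 8 * 3 = 24
base_area * h = 24 * 13 = 312
V = 312 / 3
V = 104
104 units^3


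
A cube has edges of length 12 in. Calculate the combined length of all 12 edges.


Shape: cube
Side s = 12 in
A cube has 12 edges, all equal.
Formula: total edge length = 12 * s
Total = 12 * 12
Total = 144
144 in


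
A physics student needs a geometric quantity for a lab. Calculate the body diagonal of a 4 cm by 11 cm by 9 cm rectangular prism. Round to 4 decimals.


Shape: rectangular box (space diagonal)
l = 4 cm, w = 11 cm, h = 9 cm
Visualize: the diagonal of the base, then a right triangle with that diagonal and the height.
Formula: d = sqrt(l^2 + w^2 + h^2)
l^2 + w^2 + h^2 = 16 + 121 + 81 = 218
d = sqrt(218)
d = 14.7648
14.7648 cm


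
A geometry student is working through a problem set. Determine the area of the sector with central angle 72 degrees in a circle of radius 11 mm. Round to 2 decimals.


Shape: circular sector
Radius r = 11 mm, Angle = 72 degrees
Formula: A = (angle/360) * pi * r^2
r^2 = 121
Fraction of circle = 72/360
A = (72/360) * pi * 121
A = 24.2 * pi
A = 76.03
76.03 mm^2


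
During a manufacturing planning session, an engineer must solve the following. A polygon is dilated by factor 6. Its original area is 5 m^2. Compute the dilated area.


Linear scale factor k = 6
Original area = 5 m^2
Rule: under a linear scaling by k, areas scale by k^2.
k^2 = 6^2 = 36
New area = 5 * 36
New area = 180
180 m^2


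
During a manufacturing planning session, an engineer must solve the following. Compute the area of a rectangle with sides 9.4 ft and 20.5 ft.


Shape: rectangle
Length l = 9.4 ft, Width w = 20.5 ft
Formula: A = l * w
A = 9.4 * 20.5
A = 192.7
192.7 ft^2


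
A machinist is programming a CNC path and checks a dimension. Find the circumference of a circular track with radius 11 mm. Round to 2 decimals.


Shape: circle
Radius r = 11 mm
Formula: C = 2 * pi * r
C = 2 * pi * 11
C = 22 * pi
C = 69.12
69.12 mm


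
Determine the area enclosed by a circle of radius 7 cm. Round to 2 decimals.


Shape: circle
Radius r = 7 cm
Formula: A = pi * r^2
r^2 = 7^2 = 49
A = pi * 49
A = 153.94
153.94 cm^2


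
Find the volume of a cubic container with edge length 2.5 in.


Shape: cube
Side s = 2.5 in
Formula: V = s^3
V = 2.5 * 2.5 * 2.5
V = 6.25 * 2.5
V = 15.625
15.625 in^3


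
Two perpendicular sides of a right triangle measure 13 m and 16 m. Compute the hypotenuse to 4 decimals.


Shape: right triangle
Legs a = 13 m, b = 16 m
Formula: c = sqrt(a^2 + b^2)
a^2 = 169, b^2 = 256
a^2 + b^2 = 425
c = sqrt(425)
c = 20.6155
20.6155 m


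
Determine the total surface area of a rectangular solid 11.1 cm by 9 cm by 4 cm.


Shape: rectangular prism
l = 11.1 cm, w = 9 cm, h = 4 cm
Formula: SA = 2(lw + lh + wh)
lw = 99.9, lh = 44.4, wh = 36
lw + lh + wh = 180.3
SA = 2 * 180.3
SA = 360.6
360.6 cm^2


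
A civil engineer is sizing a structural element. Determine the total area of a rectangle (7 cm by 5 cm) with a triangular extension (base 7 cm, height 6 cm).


Composite shape: rectangle + triangle
Rectangle area = 7 * 5 = 35
Triangle area = 0.5 * 7 * 6 = 21
Total = 35 + 21
Total = 56
56 cm^2


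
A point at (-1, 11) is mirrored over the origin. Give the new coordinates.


Transformation: reflection
Original point: (-1, 11)
Rule for reflection through the origin: (x, y) -> (-x, -y)
Apply: (-1, 11) -> (1, -11)
(1, -11)


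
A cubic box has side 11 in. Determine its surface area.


Shape: cube
Side s = 11 in
A cube has 6 square faces.
Formula: SA = 6 * s^2
s^2 = 121
SA = 6 * 121
SA = 726
726 in^2


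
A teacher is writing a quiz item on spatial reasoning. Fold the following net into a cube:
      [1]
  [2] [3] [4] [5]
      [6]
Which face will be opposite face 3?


Net: cross layout. Take square 3 as the base (bottom).
Fold the four squares in the horizontal row up around 3: 2 -> left, 4 -> right, 5 wraps to the top.
Fold 1 and 6 up from 3: 1 -> back, 6 -> front.
Opposite pairs are therefore: (1, 6), (2, 4), (3, 5).
Face 3 is opposite face 5.
face 5


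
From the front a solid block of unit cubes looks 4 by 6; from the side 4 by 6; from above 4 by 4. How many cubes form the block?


Orthographic views of a solid rectangular block:
Front view 4 x 6 -> length = 4, height = 6
Side view 4 x 6 -> width = 4, height = 6 (consistent)
Top view 4 x 4 -> confirms length = 4, width = 4
The block is 4 x 4 x 6.
Total unit cubes = 4 * 4 * 6 = 96
96 unit cubes


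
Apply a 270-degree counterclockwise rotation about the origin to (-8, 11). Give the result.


Transformation: rotation about the origin
Original point: (-8, 11)
Rule for 270 deg counterclockwise: (x, y) -> (y, -x)
Apply: (-8, 11) -> (11, 8)
(11, 8)


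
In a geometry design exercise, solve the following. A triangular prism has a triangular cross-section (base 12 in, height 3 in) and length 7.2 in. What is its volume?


Shape: triangular prism
Triangle base = 12 in, triangle height = 3 in, prism length L = 7.2 in
Formula: V = (1/2 * b * h_tri) * L
Cross-section area = 0.5 * 12 * 3 = 18
V = 18 * 7.2
V = 129.6
129.6 in^3


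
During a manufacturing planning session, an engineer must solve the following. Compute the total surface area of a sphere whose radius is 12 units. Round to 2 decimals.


Shape: sphere
Radius r = 12 units
Formula: SA = 4 * pi * r^2
r^2 = 144
SA = 4 * pi * 144
SA = 576 * pi
SA = 1809.56
1809.56 units^2


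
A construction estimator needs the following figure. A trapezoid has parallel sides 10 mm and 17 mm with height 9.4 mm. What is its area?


Shape: trapezoid
Parallel sides a = 10 mm, b = 17 mm; Height h = 9.4 mm
Formula: A = (a + b) * h / 2
a + b = 10 + 17 = 27
A = 27 * 9.4 / 2
A = 253.8 / 2
A = 126.9
126.9 mm^2


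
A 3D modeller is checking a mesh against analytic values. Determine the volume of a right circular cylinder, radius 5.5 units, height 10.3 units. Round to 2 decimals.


Shape: cylinder
Radius r = 5.5 units, Height h = 10.3 units
Formula: V = pi * r^2 * h
r^2 = 30.25
V = pi * 30.25 * 10.3
V = 311.575 * pi
V = 978.84
978.84 units^3


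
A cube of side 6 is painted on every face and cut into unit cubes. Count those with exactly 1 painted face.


Large cube: 6 x 6 x 6, cut into unit cubes.
n = 6, so n - 2 = 4
Cubes with 1 painted face lie in the interior of each face.
A cube has 6 faces; each contributes (n - 2)^2 = 16 such cubes.
Count = 6 * 16 = 96
96 unit cubes


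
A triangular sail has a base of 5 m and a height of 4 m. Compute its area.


Shape: triangle
Base b = 5 m, Height h = 4 m
Formula: A = (1/2) * b * h
A = 0.5 * 5 * 4
A = 0.5 * 20
A = 10
10 m^2


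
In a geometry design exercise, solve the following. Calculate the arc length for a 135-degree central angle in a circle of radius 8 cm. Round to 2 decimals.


Shape: circular arc
Radius r = 8 cm, Angle = 135 degrees
Formula: L = (angle/360) * 2 * pi * r
2 * pi * r = 16 * pi
L = (135/360) * 16 * pi
L = 6 * pi
L = 18.85
18.85 cm


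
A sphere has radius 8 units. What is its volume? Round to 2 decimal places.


Shape: sphere
Radius r = 8 units
Formula: V = (4/3) * pi * r^3
r^3 = 512
(4/3) * 512 = 682.666667
V = 682.666667 * pi
V = 2144.66
2144.66 units^3


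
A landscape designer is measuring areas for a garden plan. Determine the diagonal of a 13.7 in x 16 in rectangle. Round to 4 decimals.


Shape: rectangle (diagonal via Pythagoras)
Sides: 13.7 in and 16 in
Formula: d = sqrt(l^2 + w^2)
l^2 = 187.69, w^2 = 256
l^2 + w^2 = 443.69
d = sqrt(443.69)
d = 21.064
21.064 in


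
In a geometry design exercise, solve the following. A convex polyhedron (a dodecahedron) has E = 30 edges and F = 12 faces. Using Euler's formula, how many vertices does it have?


Polyhedron: dodecahedron
Euler's formula for convex polyhedra: V - E + F = 2
Given: E = 30 edges and F = 12 faces
Solve for V:
V = 2 + E - F = 2 + 30 - 12 = 20
20 vertices


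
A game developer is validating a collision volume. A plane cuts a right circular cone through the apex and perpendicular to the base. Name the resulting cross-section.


Solid: right circular cone
Cutting plane: through the apex and perpendicular to the base
Visualize the intersection of the plane with the solid's surface.
The boundary of the cut region is a isosceles triangle.
isosceles triangle


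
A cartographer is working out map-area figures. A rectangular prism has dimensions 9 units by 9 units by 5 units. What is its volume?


Shape: rectangular prism
l = 9 units, w = 9 units, h = 5 units
Formula: V = l * w * h
V = 9 * 9 * 5
V = 81 * 5
V = 405
405 units^3


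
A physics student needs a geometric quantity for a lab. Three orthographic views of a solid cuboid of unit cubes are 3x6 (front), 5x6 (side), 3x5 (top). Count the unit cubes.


Orthographic views of a solid rectangular block:
Front view 3 x 6 -> length = 3, height = 6
Side view 5 x 6 -> width = 5, height = 6 (consistent)
Top view 3 x 5 -> confirms length = 3, width = 5
The block is 3 x 5 x 6.
Total unit cubes = 3 * 5 * 6 = 90
90 unit cubes


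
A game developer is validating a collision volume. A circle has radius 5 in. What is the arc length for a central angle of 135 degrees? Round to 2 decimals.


Shape: circular arc
Radius r = 5 in, Angle = 135 degrees
Formula: L = (angle/360) * 2 * pi * r
2 * pi * r = 10 * pi
L = (135/360) * 10 * pi
L = 3.75 * pi
L = 11.78
11.78 in


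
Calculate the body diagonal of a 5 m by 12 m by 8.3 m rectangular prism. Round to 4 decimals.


Shape: rectangular box (space diagonal)
l = 5 m, w = 12 m, h = 8.3 m
Visualize: the diagonal of the base, then a right triangle with that diagonal and the height.
Formula: d = sqrt(l^2 + w^2 + h^2)
l^2 + w^2 + h^2 = 25 + 144 + 68.89 = 237.89
d = sqrt(237.89)
d = 15.4237
15.4237 m


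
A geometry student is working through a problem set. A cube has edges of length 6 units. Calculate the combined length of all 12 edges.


Shape: cube
Side s = 6 units
A cube has 12 edges, all equal.
Formula: total edge length = 12 * s
Total = 12 * 6
Total = 72
72 units


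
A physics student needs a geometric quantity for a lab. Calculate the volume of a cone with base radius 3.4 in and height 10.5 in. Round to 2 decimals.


Shape: cone
Radius r = 3.4 in, Height h = 10.5 in
Formula: V = (1/3) * pi * r^2 * h
r^2 = 11.56
pi * r^2 * h = pi * 11.56 * 10.5 = 121.38 * pi
V = 121.38 * pi / 3
V = 127.11
127.11 in^3


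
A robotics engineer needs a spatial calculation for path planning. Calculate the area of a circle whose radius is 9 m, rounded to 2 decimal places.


Shape: circle
Radius r = 9 m
Formula: A = pi * r^2
r^2 = 9^2 = 81
A = pi * 81
A = 254.47
254.47 m^2


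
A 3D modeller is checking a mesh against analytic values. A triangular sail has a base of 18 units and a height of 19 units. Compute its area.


Shape: triangle
Base b = 18 units, Height h = 19 units
Formula: A = (1/2) * b * h
A = 0.5 * 18 * 19
A = 0.5 * 342
A = 171
171 units^2


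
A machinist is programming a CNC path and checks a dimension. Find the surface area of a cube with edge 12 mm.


Shape: cube
Side s = 12 mm
A cube has 6 square faces.
Formula: SA = 6 * s^2
s^2 = 144
SA = 6 * 144
SA = 864
864 mm^2


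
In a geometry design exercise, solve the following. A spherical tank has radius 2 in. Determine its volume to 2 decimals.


Shape: sphere
Radius r = 2 in
Formula: V = (4/3) * pi * r^3
r^3 = 8
(4/3) * 8 = 10.666667
V = 10.666667 * pi
V = 33.51
33.51 in^3


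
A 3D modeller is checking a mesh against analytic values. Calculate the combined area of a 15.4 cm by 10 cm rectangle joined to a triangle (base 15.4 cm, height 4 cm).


Composite shape: rectangle + triangle
Rectangle area = 15.4 * 10 = 154
Triangle area = 0.5 * 15.4 * 4 = 30.8
Total = 154 + 30.8
Total = 184.8
184.8 cm^2


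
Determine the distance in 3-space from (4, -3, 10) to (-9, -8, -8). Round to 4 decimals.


3D distance between two points
P1 = (4, -3, 10), P2 = (-9, -8, -8)
Formula: d = sqrt((x2-x1)^2 + (y2-y1)^2 + (z2-z1)^2)
dx = -9 - 4 = -13
dy = -8 - -3 = -5
dz = -8 - 10 = -18
dx^2 + dy^2 + dz^2 = 169 + 25 + 324 = 518
d = sqrt(518)
d = 22.7596
22.7596 units


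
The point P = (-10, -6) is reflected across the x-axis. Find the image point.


Transformation: reflection
Original point: (-10, -6)
Rule for reflection over the x-axis: (x, y) -> (x, -y)
Apply: (-10, -6) -> (-10, 6)
(-10, 6)
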